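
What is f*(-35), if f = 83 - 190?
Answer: 3745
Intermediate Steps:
f = -107
f*(-35) = -107*(-35) = 3745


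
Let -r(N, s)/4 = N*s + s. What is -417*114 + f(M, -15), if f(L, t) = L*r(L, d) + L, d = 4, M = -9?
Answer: -48699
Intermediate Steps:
r(N, s) = -4*s - 4*N*s (r(N, s) = -4*(N*s + s) = -4*(s + N*s) = -4*s - 4*N*s)
f(L, t) = L + L*(-16 - 16*L) (f(L, t) = L*(-4*4*(1 + L)) + L = L*(-16 - 16*L) + L = L + L*(-16 - 16*L))
-417*114 + f(M, -15) = -417*114 - 1*(-9)*(15 + 16*(-9)) = -47538 - 1*(-9)*(15 - 144) = -47538 - 1*(-9)*(-129) = -47538 - 1161 = -48699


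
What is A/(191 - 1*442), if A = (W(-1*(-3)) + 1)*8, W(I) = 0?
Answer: -8/251 ≈ -0.031873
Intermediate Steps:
A = 8 (A = (0 + 1)*8 = 1*8 = 8)
A/(191 - 1*442) = 8/(191 - 1*442) = 8/(191 - 442) = 8/(-251) = -1/251*8 = -8/251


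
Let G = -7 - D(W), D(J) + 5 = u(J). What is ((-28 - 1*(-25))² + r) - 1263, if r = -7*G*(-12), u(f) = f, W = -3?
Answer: -1170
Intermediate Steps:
D(J) = -5 + J
G = 1 (G = -7 - (-5 - 3) = -7 - 1*(-8) = -7 + 8 = 1)
r = 84 (r = -7*1*(-12) = -7*(-12) = 84)
((-28 - 1*(-25))² + r) - 1263 = ((-28 - 1*(-25))² + 84) - 1263 = ((-28 + 25)² + 84) - 1263 = ((-3)² + 84) - 1263 = (9 + 84) - 1263 = 93 - 1263 = -1170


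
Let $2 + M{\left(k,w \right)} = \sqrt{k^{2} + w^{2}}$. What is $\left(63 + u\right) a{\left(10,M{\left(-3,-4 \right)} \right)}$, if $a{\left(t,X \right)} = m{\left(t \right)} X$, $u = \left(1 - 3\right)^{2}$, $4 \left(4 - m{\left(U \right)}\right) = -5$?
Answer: $\frac{4221}{4} \approx 1055.3$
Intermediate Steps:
$m{\left(U \right)} = \frac{21}{4}$ ($m{\left(U \right)} = 4 - - \frac{5}{4} = 4 + \frac{5}{4} = \frac{21}{4}$)
$u = 4$ ($u = \left(1 - 3\right)^{2} = \left(-2\right)^{2} = 4$)
$M{\left(k,w \right)} = -2 + \sqrt{k^{2} + w^{2}}$
$a{\left(t,X \right)} = \frac{21 X}{4}$
$\left(63 + u\right) a{\left(10,M{\left(-3,-4 \right)} \right)} = \left(63 + 4\right) \frac{21 \left(-2 + \sqrt{\left(-3\right)^{2} + \left(-4\right)^{2}}\right)}{4} = 67 \frac{21 \left(-2 + \sqrt{9 + 16}\right)}{4} = 67 \frac{21 \left(-2 + \sqrt{25}\right)}{4} = 67 \frac{21 \left(-2 + 5\right)}{4} = 67 \cdot \frac{21}{4} \cdot 3 = 67 \cdot \frac{63}{4} = \frac{4221}{4}$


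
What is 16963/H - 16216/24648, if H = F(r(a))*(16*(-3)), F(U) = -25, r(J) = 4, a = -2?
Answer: 16610201/1232400 ≈ 13.478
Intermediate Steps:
H = 1200 (H = -400*(-3) = -25*(-48) = 1200)
16963/H - 16216/24648 = 16963/1200 - 16216/24648 = 16963*(1/1200) - 16216*1/24648 = 16963/1200 - 2027/3081 = 16610201/1232400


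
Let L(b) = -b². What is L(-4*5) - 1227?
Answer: -1627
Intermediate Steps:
L(-4*5) - 1227 = -(-4*5)² - 1227 = -1*(-20)² - 1227 = -1*400 - 1227 = -400 - 1227 = -1627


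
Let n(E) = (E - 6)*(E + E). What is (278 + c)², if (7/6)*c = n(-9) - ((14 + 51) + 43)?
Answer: 8514724/49 ≈ 1.7377e+5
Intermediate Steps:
n(E) = 2*E*(-6 + E) (n(E) = (-6 + E)*(2*E) = 2*E*(-6 + E))
c = 972/7 (c = 6*(2*(-9)*(-6 - 9) - ((14 + 51) + 43))/7 = 6*(2*(-9)*(-15) - (65 + 43))/7 = 6*(270 - 1*108)/7 = 6*(270 - 108)/7 = (6/7)*162 = 972/7 ≈ 138.86)
(278 + c)² = (278 + 972/7)² = (2918/7)² = 8514724/49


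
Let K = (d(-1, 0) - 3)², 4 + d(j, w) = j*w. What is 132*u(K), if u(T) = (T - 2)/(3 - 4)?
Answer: -6204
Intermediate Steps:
d(j, w) = -4 + j*w
K = 49 (K = ((-4 - 1*0) - 3)² = ((-4 + 0) - 3)² = (-4 - 3)² = (-7)² = 49)
u(T) = 2 - T (u(T) = (-2 + T)/(-1) = (-2 + T)*(-1) = 2 - T)
132*u(K) = 132*(2 - 1*49) = 132*(2 - 49) = 132*(-47) = -6204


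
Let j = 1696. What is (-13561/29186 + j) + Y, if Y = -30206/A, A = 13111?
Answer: 647927977029/382657646 ≈ 1693.2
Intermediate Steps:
Y = -30206/13111 ≈ -2.3039
(-13561/29186 + j) + Y = (-13561/29186 + 1696) - 30206/13111 = 49485895/29186 - 30206/13111 = 647927977029/382657646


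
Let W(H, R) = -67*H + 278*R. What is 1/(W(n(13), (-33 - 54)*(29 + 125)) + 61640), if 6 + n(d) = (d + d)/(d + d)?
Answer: -1/3662669 ≈ -2.7302e-7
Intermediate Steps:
n(d) = -5 (n(d) = -6 + (d + d)/(d + d) = -6 + (2*d)/((2*d)) = -6 + (2*d)*(1/(2*d)) = -6 + 1 = -5)
1/(W(n(13), (-33 - 54)*(29 + 125)) + 61640) = 1/((-67*(-5) + 278*((-33 - 54)*(29 + 125))) + 61640) = 1/((335 + 278*(-87*154)) + 61640) = 1/((335 + 278*(-13398)) + 61640) = 1/((335 - 3724644) + 61640) = 1/(-3724309 + 61640) = 1/(-3662669) = -1/3662669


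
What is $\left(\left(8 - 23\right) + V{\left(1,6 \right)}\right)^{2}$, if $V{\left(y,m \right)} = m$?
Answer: $81$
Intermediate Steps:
$\left(\left(8 - 23\right) + V{\left(1,6 \right)}\right)^{2} = \left(\left(8 - 23\right) + 6\right)^{2} = \left(-15 + 6\right)^{2} = \left(-9\right)^{2} = 81$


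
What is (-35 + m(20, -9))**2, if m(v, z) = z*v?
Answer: 46225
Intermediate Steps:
m(v, z) = v*z
(-35 + m(20, -9))**2 = (-35 + 20*(-9))**2 = (-35 - 180)**2 = (-215)**2 = 46225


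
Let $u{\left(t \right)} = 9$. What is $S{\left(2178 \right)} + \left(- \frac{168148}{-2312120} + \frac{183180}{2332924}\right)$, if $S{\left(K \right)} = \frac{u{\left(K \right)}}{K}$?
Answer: $\frac{288096841841}{1854187582115} \approx 0.15538$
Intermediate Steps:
$S{\left(K \right)} = \frac{9}{K}$
$S{\left(2178 \right)} + \left(- \frac{168148}{-2312120} + \frac{183180}{2332924}\right) = \frac{9}{2178} + \left(- \frac{168148}{-2312120} + \frac{183180}{2332924}\right) = 9 \cdot \frac{1}{2178} + \left(\left(-168148\right) \left(- \frac{1}{2312120}\right) + 183180 \cdot \frac{1}{2332924}\right) = \frac{1}{242} + \left(\frac{42037}{578030} + \frac{45795}{583231}\right) = \frac{1}{242} + \frac{50988165397}{337125014930} = \frac{288096841841}{1854187582115}$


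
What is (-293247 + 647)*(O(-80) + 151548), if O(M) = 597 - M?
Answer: -44541035000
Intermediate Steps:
(-293247 + 647)*(O(-80) + 151548) = (-293247 + 647)*((597 - 1*(-80)) + 151548) = -292600*((597 + 80) + 151548) = -292600*(677 + 151548) = -292600*152225 = -44541035000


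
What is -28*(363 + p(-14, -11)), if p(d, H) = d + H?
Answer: -9464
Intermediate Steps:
p(d, H) = H + d
-28*(363 + p(-14, -11)) = -28*(363 + (-11 - 14)) = -28*(363 - 25) = -28*338 = -9464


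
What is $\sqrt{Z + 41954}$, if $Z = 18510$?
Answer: $4 \sqrt{3779} \approx 245.89$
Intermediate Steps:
$\sqrt{Z + 41954} = \sqrt{18510 + 41954} = \sqrt{60464} = 4 \sqrt{3779}$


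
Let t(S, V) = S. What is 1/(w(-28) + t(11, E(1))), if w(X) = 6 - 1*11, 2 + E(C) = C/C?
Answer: ⅙ ≈ 0.16667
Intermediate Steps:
E(C) = -1 (E(C) = -2 + C/C = -2 + 1 = -1)
w(X) = -5 (w(X) = 6 - 11 = -5)
1/(w(-28) + t(11, E(1))) = 1/(-5 + 11) = 1/6 = ⅙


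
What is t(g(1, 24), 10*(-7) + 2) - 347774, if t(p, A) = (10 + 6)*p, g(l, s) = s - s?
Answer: -347774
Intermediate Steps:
g(l, s) = 0
t(p, A) = 16*p
t(g(1, 24), 10*(-7) + 2) - 347774 = 16*0 - 347774 = 0 - 347774 = -347774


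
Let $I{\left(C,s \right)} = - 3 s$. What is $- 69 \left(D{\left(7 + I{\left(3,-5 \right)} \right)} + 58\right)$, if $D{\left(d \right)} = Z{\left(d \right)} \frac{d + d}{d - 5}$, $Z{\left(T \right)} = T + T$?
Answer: $- \frac{201618}{17} \approx -11860.0$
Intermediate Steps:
$Z{\left(T \right)} = 2 T$
$D{\left(d \right)} = \frac{4 d^{2}}{-5 + d}$ ($D{\left(d \right)} = 2 d \frac{d + d}{d - 5} = 2 d \frac{2 d}{-5 + d} = \frac{4 d^{2}}{-5 + d}$)
$- 69 \left(D{\left(7 + I{\left(3,-5 \right)} \right)} + 58\right) = - 69 \left(\frac{4 \left(7 - -15\right)^{2}}{-5 + \left(7 - -15\right)} + 58\right) = - 69 \left(\frac{4 \left(7 + 15\right)^{2}}{-5 + \left(7 + 15\right)} + 58\right) = - 69 \left(\frac{4 \cdot 22^{2}}{-5 + 22} + 58\right) = - 69 \left(4 \cdot 484 \cdot \frac{1}{17} + 58\right) = - 69 \left(\frac{1936}{17} + 58\right) = \left(-69\right) \frac{2922}{17} = - \frac{201618}{17}$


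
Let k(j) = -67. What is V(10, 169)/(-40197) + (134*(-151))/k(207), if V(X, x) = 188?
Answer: 12139306/40197 ≈ 302.00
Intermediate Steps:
V(10, 169)/(-40197) + (134*(-151))/k(207) = 188/(-40197) + (134*(-151))/(-67) = 188*(-1/40197) - 20234*(-1/67) = -188/40197 + 302 = 12139306/40197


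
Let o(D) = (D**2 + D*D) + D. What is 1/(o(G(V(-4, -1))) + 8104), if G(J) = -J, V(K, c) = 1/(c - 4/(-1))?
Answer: 9/72935 ≈ 0.00012340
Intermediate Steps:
V(K, c) = 1/(4 + c) (V(K, c) = 1/(c - 4*(-1)) = 1/(c + 4) = 1/(4 + c))
o(D) = D + 2*D**2 (o(D) = (D**2 + D**2) + D = 2*D**2 + D = D + 2*D**2)
1/(o(G(V(-4, -1))) + 8104) = 1/((-1/(4 - 1))*(1 + 2*(-1/(4 - 1))) + 8104) = 1/((-1/3)*(1 + 2*(-1/3)) + 8104) = 1/((-1*1/3)*(1 + 2*(-1*1/3)) + 8104) = 1/(-(1 + 2*(-1/3))/3 + 8104) = 1/(-(1 - 2/3)/3 + 8104) = 1/(-1/3*1/3 + 8104) = 1/(-1/9 + 8104) = 1/(72935/9) = 9/72935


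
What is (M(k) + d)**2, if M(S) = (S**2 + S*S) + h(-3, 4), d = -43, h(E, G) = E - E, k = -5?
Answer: 49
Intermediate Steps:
h(E, G) = 0
M(S) = 2*S**2 (M(S) = (S**2 + S*S) + 0 = (S**2 + S**2) + 0 = 2*S**2 + 0 = 2*S**2)
(M(k) + d)**2 = (2*(-5)**2 - 43)**2 = (2*25 - 43)**2 = (50 - 43)**2 = 7**2 = 49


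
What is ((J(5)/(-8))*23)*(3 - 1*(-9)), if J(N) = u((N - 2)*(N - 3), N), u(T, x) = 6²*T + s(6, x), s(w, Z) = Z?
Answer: -15249/2 ≈ -7624.5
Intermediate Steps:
u(T, x) = x + 36*T (u(T, x) = 6²*T + x = 36*T + x = x + 36*T)
J(N) = N + 36*(-3 + N)*(-2 + N) (J(N) = N + 36*((N - 2)*(N - 3)) = N + 36*((-2 + N)*(-3 + N)) = N + 36*((-3 + N)*(-2 + N)) = N + 36*(-3 + N)*(-2 + N))
((J(5)/(-8))*23)*(3 - 1*(-9)) = (((216 - 179*5 + 36*5²)/(-8))*23)*(3 - 1*(-9)) = (((216 - 895 + 36*25)*(-⅛))*23)*(3 + 9) = (((216 - 895 + 900)*(-⅛))*23)*12 = ((221*(-⅛))*23)*12 = -221/8*23*12 = -5083/8*12 = -15249/2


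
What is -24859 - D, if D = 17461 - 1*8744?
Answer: -33576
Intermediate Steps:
D = 8717 (D = 17461 - 8744 = 8717)
-24859 - D = -24859 - 1*8717 = -24859 - 8717 = -33576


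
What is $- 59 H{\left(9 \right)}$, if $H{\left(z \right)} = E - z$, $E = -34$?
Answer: $2537$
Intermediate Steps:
$H{\left(z \right)} = -34 - z$
$- 59 H{\left(9 \right)} = - 59 \left(-34 - 9\right) = \left(-59\right) \left(-43\right) = 2537$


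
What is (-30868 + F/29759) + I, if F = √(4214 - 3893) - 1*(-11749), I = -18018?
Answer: -1454786725/29759 + √321/29759 ≈ -48886.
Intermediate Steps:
F = 11749 + √321 (F = √321 + 11749 = 11749 + √321 ≈ 11767.)
(-30868 + F/29759) + I = (-30868 + (11749 + √321)/29759) - 18018 = (-30868 + (11749 + √321)*(1/29759)) - 18018 = (-30868 + (11749/29759 + √321/29759)) - 18018 = (-918589063/29759 + √321/29759) - 18018 = -1454786725/29759 + √321/29759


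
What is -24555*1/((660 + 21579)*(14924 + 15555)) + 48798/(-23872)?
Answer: -5512827934133/2696829711072 ≈ -2.0442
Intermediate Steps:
-24555*1/((660 + 21579)*(14924 + 15555)) + 48798/(-23872) = -24555/(22239*30479) + 48798*(-1/23872) = -24555/677822481 - 24399/11936 = -24555*1/677822481 - 24399/11936 = -8185/225940827 - 24399/11936 = -5512827934133/2696829711072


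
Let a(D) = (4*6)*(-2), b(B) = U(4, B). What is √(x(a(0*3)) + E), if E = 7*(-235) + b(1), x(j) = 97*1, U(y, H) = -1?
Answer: I*√1549 ≈ 39.357*I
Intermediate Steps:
b(B) = -1
a(D) = -48 (a(D) = 24*(-2) = -48)
x(j) = 97
E = -1646 (E = 7*(-235) - 1 = -1645 - 1 = -1646)
√(x(a(0*3)) + E) = √(97 - 1646) = √(-1549) = I*√1549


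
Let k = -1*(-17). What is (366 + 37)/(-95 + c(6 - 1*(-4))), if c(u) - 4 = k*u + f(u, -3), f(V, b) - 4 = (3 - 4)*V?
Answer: 403/73 ≈ 5.5205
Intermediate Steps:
f(V, b) = 4 - V (f(V, b) = 4 + (3 - 4)*V = 4 - V)
k = 17
c(u) = 8 + 16*u (c(u) = 4 + (17*u + (4 - u)) = 4 + (4 + 16*u) = 8 + 16*u)
(366 + 37)/(-95 + c(6 - 1*(-4))) = (366 + 37)/(-95 + (8 + 16*(6 - 1*(-4)))) = 403/(-95 + (8 + 16*(6 + 4))) = 403/(-95 + (8 + 16*10)) = 403/(-95 + (8 + 160)) = 403/(-95 + 168) = 403/73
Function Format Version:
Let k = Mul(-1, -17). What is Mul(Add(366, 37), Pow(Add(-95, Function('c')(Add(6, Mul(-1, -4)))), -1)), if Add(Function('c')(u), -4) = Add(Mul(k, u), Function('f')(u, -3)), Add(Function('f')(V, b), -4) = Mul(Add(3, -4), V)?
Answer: Rational(403, 73) ≈ 5.5205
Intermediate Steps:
Function('f')(V, b) = Add(4, Mul(-1, V)) (Function('f')(V, b) = Add(4, Mul(Add(3, -4), V)) = Add(4, Mul(-1, V)))
k = 17
Function('c')(u) = Add(8, Mul(16, u)) (Function('c')(u) = Add(4, Add(Mul(17, u), Add(4, Mul(-1, u)))) = Add(4, Add(4, Mul(16, u))) = Add(8, Mul(16, u)))
Mul(Add(366, 37), Pow(Add(-95, Function('c')(Add(6, Mul(-1, -4)))), -1)) = Mul(Add(366, 37), Pow(Add(-95, Add(8, Mul(16, Add(6, Mul(-1, -4))))), -1)) = Mul(403, Pow(Add(-95, Add(8, Mul(16, Add(6, 4)))), -1)) = Mul(403, Pow(Add(-95, Add(8, Mul(16, 10))), -1)) = Mul(403, Pow(Add(-95, Add(8, 160)), -1)) = Mul(403, Pow(Add(-95, 168), -1)) = Mul(403, Pow(73, -1)) = Mul(403, Rational(1, 73)) = Rational(403, 73)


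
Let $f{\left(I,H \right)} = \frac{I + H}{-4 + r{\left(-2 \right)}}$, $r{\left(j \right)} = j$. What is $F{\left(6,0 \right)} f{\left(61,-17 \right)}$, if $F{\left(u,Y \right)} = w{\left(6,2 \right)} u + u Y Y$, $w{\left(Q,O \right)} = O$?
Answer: $-88$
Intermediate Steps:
$f{\left(I,H \right)} = - \frac{H}{6} - \frac{I}{6}$ ($f{\left(I,H \right)} = \frac{I + H}{-4 - 2} = \frac{H + I}{-6} = \left(H + I\right) \left(- \frac{1}{6}\right) = - \frac{H}{6} - \frac{I}{6}$)
$F{\left(u,Y \right)} = 2 u + u Y^{2}$ ($F{\left(u,Y \right)} = 2 u + u Y Y = 2 u + Y u Y = 2 u + u Y^{2}$)
$F{\left(6,0 \right)} f{\left(61,-17 \right)} = 6 \left(2 + 0^{2}\right) \left(\left(- \frac{1}{6}\right) \left(-17\right) - \frac{61}{6}\right) = 6 \left(2 + 0\right) \left(\frac{17}{6} - \frac{61}{6}\right) = 6 \cdot 2 \left(- \frac{22}{3}\right) = 12 \left(- \frac{22}{3}\right) = -88$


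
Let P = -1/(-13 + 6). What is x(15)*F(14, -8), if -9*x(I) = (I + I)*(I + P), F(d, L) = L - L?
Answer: 0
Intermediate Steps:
P = ⅐ (P = -1/(-7) = -1*(-⅐) = ⅐ ≈ 0.14286)
F(d, L) = 0
x(I) = -2*I*(⅐ + I)/9 (x(I) = -(I + I)*(I + ⅐)/9 = -2*I*(⅐ + I)/9)
x(15)*F(14, -8) = -2/63*15*(1 + 7*15)*0 = -2/63*15*(1 + 105)*0 = -2/63*15*106*0 = -1060/21*0 = 0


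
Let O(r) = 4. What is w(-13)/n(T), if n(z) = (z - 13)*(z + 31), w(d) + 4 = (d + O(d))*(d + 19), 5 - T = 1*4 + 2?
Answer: 29/210 ≈ 0.13810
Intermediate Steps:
T = -1 (T = 5 - (1*4 + 2) = 5 - (4 + 2) = 5 - 1*6 = 5 - 6 = -1)
w(d) = -4 + (4 + d)*(19 + d) (w(d) = -4 + (d + 4)*(d + 19) = -4 + (4 + d)*(19 + d))
n(z) = (-13 + z)*(31 + z)
w(-13)/n(T) = (72 + (-13)² + 23*(-13))/(-403 + (-1)² + 18*(-1)) = (72 + 169 - 299)/(-403 + 1 - 18) = -58/(-420) = -58*(-1/420) = 29/210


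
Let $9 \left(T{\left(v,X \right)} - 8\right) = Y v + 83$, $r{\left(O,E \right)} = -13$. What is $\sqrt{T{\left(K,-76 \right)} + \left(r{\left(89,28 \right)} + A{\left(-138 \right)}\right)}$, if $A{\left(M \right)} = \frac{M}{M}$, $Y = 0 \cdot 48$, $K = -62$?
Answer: $\frac{\sqrt{47}}{3} \approx 2.2852$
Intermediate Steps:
$Y = 0$
$T{\left(v,X \right)} = \frac{155}{9}$ ($T{\left(v,X \right)} = 8 + \frac{0 v + 83}{9} = 8 + \frac{0 + 83}{9} = 8 + \frac{1}{9} \cdot 83 = 8 + \frac{83}{9} = \frac{155}{9}$)
$A{\left(M \right)} = 1$
$\sqrt{T{\left(K,-76 \right)} + \left(r{\left(89,28 \right)} + A{\left(-138 \right)}\right)} = \sqrt{\frac{155}{9} + \left(-13 + 1\right)} = \sqrt{\frac{155}{9} - 12} = \sqrt{\frac{47}{9}} = \frac{\sqrt{47}}{3}$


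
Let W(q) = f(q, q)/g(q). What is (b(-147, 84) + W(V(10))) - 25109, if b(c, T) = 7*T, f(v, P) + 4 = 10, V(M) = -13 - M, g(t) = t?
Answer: -563989/23 ≈ -24521.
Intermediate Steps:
f(v, P) = 6 (f(v, P) = -4 + 10 = 6)
W(q) = 6/q
(b(-147, 84) + W(V(10))) - 25109 = (7*84 + 6/(-13 - 1*10)) - 25109 = (588 + 6/(-13 - 10)) - 25109 = (588 + 6/(-23)) - 25109 = (588 + 6*(-1/23)) - 25109 = (588 - 6/23) - 25109 = 13518/23 - 25109 = -563989/23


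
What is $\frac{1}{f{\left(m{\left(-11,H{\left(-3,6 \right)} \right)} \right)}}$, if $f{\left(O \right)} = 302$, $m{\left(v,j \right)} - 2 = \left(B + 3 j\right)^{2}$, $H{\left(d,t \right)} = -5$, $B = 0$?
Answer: $\frac{1}{302} \approx 0.0033113$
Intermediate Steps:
$m{\left(v,j \right)} = 2 + 9 j^{2}$ ($m{\left(v,j \right)} = 2 + \left(0 + 3 j\right)^{2} = 2 + \left(3 j\right)^{2} = 2 + 9 j^{2}$)
$\frac{1}{f{\left(m{\left(-11,H{\left(-3,6 \right)} \right)} \right)}} = \frac{1}{302}$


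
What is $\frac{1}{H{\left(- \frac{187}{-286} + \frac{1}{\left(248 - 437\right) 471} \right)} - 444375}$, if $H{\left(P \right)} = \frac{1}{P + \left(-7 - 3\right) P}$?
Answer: $- \frac{1513297}{672471611541} \approx -2.2504 \cdot 10^{-6}$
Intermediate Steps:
$H{\left(P \right)} = - \frac{1}{9 P}$ ($H{\left(P \right)} = \frac{1}{P - 10 P} = \frac{1}{\left(-9\right) P} = - \frac{1}{9 P}$)
$\frac{1}{H{\left(- \frac{187}{-286} + \frac{1}{\left(248 - 437\right) 471} \right)} - 444375} = \frac{1}{- \frac{1}{9 \left(- \frac{187}{-286} + \frac{1}{\left(248 - 437\right) 471}\right)} - 444375} = \frac{1}{- \frac{1}{9 \left(\left(-187\right) \left(- \frac{1}{286}\right) + \frac{1}{-189} \cdot \frac{1}{471}\right)} - 444375} = \frac{1}{- \frac{1}{9 \left(\frac{17}{26} - \frac{1}{89019}\right)} - 444375} = \frac{1}{- \frac{1}{9 \cdot \frac{1513297}{2314494}} - 444375} = \frac{1}{\left(- \frac{1}{9}\right) \frac{2314494}{1513297} - 444375} = \frac{1}{- \frac{257166}{1513297} - 444375} = \frac{1}{- \frac{672471611541}{1513297}} = - \frac{1513297}{672471611541}$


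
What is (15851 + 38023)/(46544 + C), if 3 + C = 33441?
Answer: 26937/39991 ≈ 0.67358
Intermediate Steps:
C = 33438 (C = -3 + 33441 = 33438)
(15851 + 38023)/(46544 + C) = (15851 + 38023)/(46544 + 33438) = 53874/79982 = 53874*(1/79982) = 26937/39991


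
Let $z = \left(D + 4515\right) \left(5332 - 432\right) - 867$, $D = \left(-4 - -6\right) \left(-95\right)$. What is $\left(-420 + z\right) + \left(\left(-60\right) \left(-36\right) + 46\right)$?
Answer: $21193419$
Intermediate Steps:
$D = -190$ ($D = \left(-4 + 6\right) \left(-95\right) = 2 \left(-95\right) = -190$)
$z = 21191633$ ($z = \left(-190 + 4515\right) \left(5332 - 432\right) - 867 = 4325 \cdot 4900 - 867 = 21192500 - 867 = 21191633$)
$\left(-420 + z\right) + \left(\left(-60\right) \left(-36\right) + 46\right) = \left(-420 + 21191633\right) + \left(\left(-60\right) \left(-36\right) + 46\right) = 21191213 + \left(2160 + 46\right) = 21191213 + 2206 = 21193419$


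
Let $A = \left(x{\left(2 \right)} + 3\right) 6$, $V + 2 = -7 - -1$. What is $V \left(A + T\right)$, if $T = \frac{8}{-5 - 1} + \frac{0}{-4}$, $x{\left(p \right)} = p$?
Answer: $- \frac{688}{3} \approx -229.33$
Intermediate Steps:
$V = -8$ ($V = -2 - 6 = -8$)
$T = - \frac{4}{3}$ ($T = \frac{8}{-5 - 1} + 0 \left(- \frac{1}{4}\right) = \frac{8}{-6} + 0 = 8 \left(- \frac{1}{6}\right) + 0 = - \frac{4}{3} + 0 = - \frac{4}{3} \approx -1.3333$)
$A = 30$ ($A = \left(2 + 3\right) 6 = 5 \cdot 6 = 30$)
$V \left(A + T\right) = - 8 \left(30 - \frac{4}{3}\right) = \left(-8\right) \frac{86}{3} = - \frac{688}{3}$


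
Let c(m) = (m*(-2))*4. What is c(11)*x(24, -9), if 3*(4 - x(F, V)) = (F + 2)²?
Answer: 58432/3 ≈ 19477.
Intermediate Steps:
c(m) = -8*m (c(m) = -2*m*4 = -8*m)
x(F, V) = 4 - (2 + F)²/3 (x(F, V) = 4 - (F + 2)²/3 = 4 - (2 + F)²/3)
c(11)*x(24, -9) = (-8*11)*(4 - (2 + 24)²/3) = -88*(4 - ⅓*26²) = -88*(4 - ⅓*676) = -88*(4 - 676/3) = -88*(-664/3) = 58432/3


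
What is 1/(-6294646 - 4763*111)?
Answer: -1/6823339 ≈ -1.4656e-7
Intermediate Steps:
1/(-6294646 - 4763*111) = 1/(-6294646 - 528693) = 1/(-6823339) = -1/6823339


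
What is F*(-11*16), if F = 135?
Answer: -23760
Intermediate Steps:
F*(-11*16) = 135*(-11*16) = 135*(-176) = -23760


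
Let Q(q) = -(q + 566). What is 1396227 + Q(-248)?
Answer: 1395909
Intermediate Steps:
Q(q) = -566 - q (Q(q) = -(566 + q) = -566 - q)
1396227 + Q(-248) = 1396227 + (-566 - 1*(-248)) = 1396227 + (-566 + 248) = 1396227 - 318 = 1395909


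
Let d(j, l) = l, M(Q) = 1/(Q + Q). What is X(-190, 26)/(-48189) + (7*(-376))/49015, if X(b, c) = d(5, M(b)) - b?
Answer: -2069421769/35902154292 ≈ -0.057641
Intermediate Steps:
M(Q) = 1/(2*Q)
X(b, c) = 1/(2*b) - b
X(-190, 26)/(-48189) + (7*(-376))/49015 = ((½)/(-190) - 1*(-190))/(-48189) + (7*(-376))/49015 = ((½)*(-1/190) + 190)*(-1/48189) - 2632*1/49015 = (-1/380 + 190)*(-1/48189) - 2632/49015 = (72199/380)*(-1/48189) - 2632/49015 = -72199/18311820 - 2632/49015 = -2069421769/35902154292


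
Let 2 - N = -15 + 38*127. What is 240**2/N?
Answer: -19200/1603 ≈ -11.978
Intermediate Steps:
N = -4809 (N = 2 - (-15 + 38*127) = 2 - (-15 + 4826) = 2 - 1*4811 = 2 - 4811 = -4809)
240**2/N = 240**2/(-4809) = 57600*(-1/4809) = -19200/1603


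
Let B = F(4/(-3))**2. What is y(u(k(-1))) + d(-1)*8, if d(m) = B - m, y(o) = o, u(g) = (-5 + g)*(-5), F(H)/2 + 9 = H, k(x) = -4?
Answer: 31229/9 ≈ 3469.9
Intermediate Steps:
F(H) = -18 + 2*H
u(g) = 25 - 5*g
B = 3844/9 (B = (-18 + 2*(4/(-3)))**2 = (-18 + 2*(4*(-1/3)))**2 = (-18 + 2*(-4/3))**2 = (-18 - 8/3)**2 = (-62/3)**2 = 3844/9 ≈ 427.11)
d(m) = 3844/9 - m
y(u(k(-1))) + d(-1)*8 = (25 - 5*(-4)) + (3844/9 - 1*(-1))*8 = (25 + 20) + (3844/9 + 1)*8 = 45 + (3853/9)*8 = 45 + 30824/9 = 31229/9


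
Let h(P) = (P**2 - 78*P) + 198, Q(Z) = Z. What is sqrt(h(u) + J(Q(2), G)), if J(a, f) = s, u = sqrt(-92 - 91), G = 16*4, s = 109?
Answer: sqrt(124 - 78*I*sqrt(183)) ≈ 24.356 - 21.661*I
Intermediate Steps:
G = 64
u = I*sqrt(183) (u = sqrt(-183) = I*sqrt(183) ≈ 13.528*I)
J(a, f) = 109
h(P) = 198 + P**2 - 78*P
sqrt(h(u) + J(Q(2), G)) = sqrt((198 + (I*sqrt(183))**2 - 78*I*sqrt(183)) + 109) = sqrt((198 - 183 - 78*I*sqrt(183)) + 109) = sqrt((15 - 78*I*sqrt(183)) + 109) = sqrt(124 - 78*I*sqrt(183))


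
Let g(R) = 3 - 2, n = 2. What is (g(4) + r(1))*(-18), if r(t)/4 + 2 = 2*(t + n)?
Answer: -306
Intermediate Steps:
g(R) = 1
r(t) = 8 + 8*t (r(t) = -8 + 4*(2*(t + 2)) = -8 + 4*(2*(2 + t)) = -8 + 4*(4 + 2*t) = -8 + (16 + 8*t) = 8 + 8*t)
(g(4) + r(1))*(-18) = (1 + (8 + 8*1))*(-18) = (1 + (8 + 8))*(-18) = (1 + 16)*(-18) = 17*(-18) = -306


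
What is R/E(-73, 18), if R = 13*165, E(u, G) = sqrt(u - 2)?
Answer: -143*I*sqrt(3) ≈ -247.68*I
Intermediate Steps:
E(u, G) = sqrt(-2 + u)
R = 2145
R/E(-73, 18) = 2145/(sqrt(-2 - 73)) = 2145/(sqrt(-75)) = 2145/((5*I*sqrt(3))) = 2145*(-I*sqrt(3)/15) = -143*I*sqrt(3)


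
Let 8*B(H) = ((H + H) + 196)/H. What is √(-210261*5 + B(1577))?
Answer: I*√10458080927905/3154 ≈ 1025.3*I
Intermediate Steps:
B(H) = (196 + 2*H)/(8*H) (B(H) = (((H + H) + 196)/H)/8 = ((2*H + 196)/H)/8 = ((196 + 2*H)/H)/8 = (196 + 2*H)/(8*H))
√(-210261*5 + B(1577)) = √(-210261*5 + (¼)*(98 + 1577)/1577) = √(-1051305 + (¼)*(1/1577)*1675) = √(-1051305 + 1675/6308) = √(-6631630265/6308) = I*√10458080927905/3154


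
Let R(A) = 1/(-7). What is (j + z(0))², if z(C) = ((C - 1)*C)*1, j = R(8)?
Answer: 1/49 ≈ 0.020408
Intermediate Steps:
R(A) = -⅐
j = -⅐ ≈ -0.14286
z(C) = C*(-1 + C) (z(C) = ((-1 + C)*C)*1 = (C*(-1 + C))*1 = C*(-1 + C))
(j + z(0))² = (-⅐ + 0*(-1 + 0))² = (-⅐ + 0*(-1))² = (-⅐ + 0)² = (-⅐)² = 1/49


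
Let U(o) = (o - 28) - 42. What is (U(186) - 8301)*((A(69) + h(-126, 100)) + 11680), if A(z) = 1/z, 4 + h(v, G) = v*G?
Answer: 521834675/69 ≈ 7.5628e+6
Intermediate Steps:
h(v, G) = -4 + G*v (h(v, G) = -4 + v*G = -4 + G*v)
U(o) = -70 + o (U(o) = (-28 + o) - 42 = -70 + o)
(U(186) - 8301)*((A(69) + h(-126, 100)) + 11680) = ((-70 + 186) - 8301)*((1/69 + (-4 + 100*(-126))) + 11680) = (116 - 8301)*((1/69 + (-4 - 12600)) + 11680) = -8185*((1/69 - 12604) + 11680) = -8185*(-869675/69 + 11680) = -8185*(-63755/69) = 521834675/69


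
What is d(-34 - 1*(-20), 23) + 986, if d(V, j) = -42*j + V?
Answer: 6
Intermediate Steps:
d(V, j) = V - 42*j
d(-34 - 1*(-20), 23) + 986 = ((-34 - 1*(-20)) - 42*23) + 986 = ((-34 + 20) - 966) + 986 = (-14 - 966) + 986 = -980 + 986 = 6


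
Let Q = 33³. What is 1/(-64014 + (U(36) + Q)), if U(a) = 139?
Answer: -1/27938 ≈ -3.5794e-5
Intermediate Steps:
Q = 35937
1/(-64014 + (U(36) + Q)) = 1/(-64014 + (139 + 35937)) = 1/(-64014 + 36076) = 1/(-27938) = -1/27938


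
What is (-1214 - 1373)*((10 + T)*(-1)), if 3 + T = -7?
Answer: 0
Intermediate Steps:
T = -10 (T = -3 - 7 = -10)
(-1214 - 1373)*((10 + T)*(-1)) = (-1214 - 1373)*((10 - 10)*(-1)) = -0*(-1) = -2587*0 = 0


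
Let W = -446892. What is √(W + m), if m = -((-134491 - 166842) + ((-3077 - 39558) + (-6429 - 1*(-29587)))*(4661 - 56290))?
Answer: 2*I*√251430898 ≈ 31713.0*I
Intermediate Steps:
m = -1005276700 (m = -(-301333 + (-42635 + (-6429 + 29587))*(-51629)) = -(-301333 + (-42635 + 23158)*(-51629)) = -(-301333 - 19477*(-51629)) = -(-301333 + 1005578033) = -1*1005276700 = -1005276700)
√(W + m) = √(-446892 - 1005276700) = √(-1005723592) = 2*I*√251430898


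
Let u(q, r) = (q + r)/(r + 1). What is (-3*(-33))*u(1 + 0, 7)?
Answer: 99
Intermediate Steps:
u(q, r) = (q + r)/(1 + r)
(-3*(-33))*u(1 + 0, 7) = (-3*(-33))*(((1 + 0) + 7)/(1 + 7)) = 99*((1 + 7)/8) = 99*((1/8)*8) = 99*1 = 99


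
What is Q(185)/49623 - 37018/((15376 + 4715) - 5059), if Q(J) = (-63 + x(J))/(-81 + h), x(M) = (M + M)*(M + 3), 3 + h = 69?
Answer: -14299421057/5594497020 ≈ -2.5560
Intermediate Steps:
h = 66 (h = -3 + 69 = 66)
x(M) = 2*M*(3 + M) (x(M) = (2*M)*(3 + M) = 2*M*(3 + M))
Q(J) = 21/5 - 2*J*(3 + J)/15 (Q(J) = (-63 + 2*J*(3 + J))/(-81 + 66) = (-63 + 2*J*(3 + J))/(-15) = (-63 + 2*J*(3 + J))*(-1/15) = 21/5 - 2*J*(3 + J)/15)
Q(185)/49623 - 37018/((15376 + 4715) - 5059) = (21/5 - 2/15*185*(3 + 185))/49623 - 37018/((15376 + 4715) - 5059) = (21/5 - 2/15*185*188)*(1/49623) - 37018/(20091 - 5059) = (21/5 - 13912/3)*(1/49623) - 37018/15032 = -69497/15*1/49623 - 37018*1/15032 = -69497/744345 - 18509/7516 = -14299421057/5594497020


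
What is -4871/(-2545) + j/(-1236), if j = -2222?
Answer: 5837773/1572810 ≈ 3.7117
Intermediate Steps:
-4871/(-2545) + j/(-1236) = -4871/(-2545) - 2222/(-1236) = -4871*(-1/2545) - 2222*(-1/1236) = 4871/2545 + 1111/618 = 5837773/1572810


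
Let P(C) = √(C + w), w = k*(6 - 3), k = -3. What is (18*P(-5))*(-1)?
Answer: -18*I*√14 ≈ -67.35*I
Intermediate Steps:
w = -9 (w = -3*(6 - 3) = -3*3 = -9)
P(C) = √(-9 + C) (P(C) = √(C - 9) = √(-9 + C))
(18*P(-5))*(-1) = (18*√(-9 - 5))*(-1) = (18*√(-14))*(-1) = (18*(I*√14))*(-1) = (18*I*√14)*(-1) = -18*I*√14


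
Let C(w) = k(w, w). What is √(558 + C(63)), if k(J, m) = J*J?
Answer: 3*√503 ≈ 67.283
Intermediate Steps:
k(J, m) = J²
C(w) = w²
√(558 + C(63)) = √(558 + 63²) = √(558 + 3969) = √4527 = 3*√503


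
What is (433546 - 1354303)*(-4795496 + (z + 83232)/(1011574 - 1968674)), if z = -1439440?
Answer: 1056515222608685436/239275 ≈ 4.4155e+12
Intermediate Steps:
(433546 - 1354303)*(-4795496 + (z + 83232)/(1011574 - 1968674)) = (433546 - 1354303)*(-4795496 + (-1439440 + 83232)/(1011574 - 1968674)) = -920757*(-4795496 - 1356208/(-957100)) = -920757*(-4795496 - 1356208*(-1/957100)) = -920757*(-4795496 + 339052/239275) = -920757*(-1147441966348/239275) = 1056515222608685436/239275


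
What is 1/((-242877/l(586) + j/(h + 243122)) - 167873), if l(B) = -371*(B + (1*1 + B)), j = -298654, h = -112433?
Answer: -18957877029/3182548433086460 ≈ -5.9568e-6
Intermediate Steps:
l(B) = -371 - 742*B (l(B) = -371*(B + (1 + B)) = -371*(1 + 2*B) = -371 - 742*B)
1/((-242877/l(586) + j/(h + 243122)) - 167873) = 1/((-242877/(-371 - 742*586) - 298654/(-112433 + 243122)) - 167873) = 1/((-242877/(-371 - 434812) - 298654/130689) - 167873) = 1/((-242877/(-435183) - 298654*1/130689) - 167873) = 1/((-242877*(-1/435183) - 298654/130689) - 167873) = 1/((80959/145061 - 298654/130689) - 167873) = 1/(-32742597143/18957877029 - 167873) = 1/(-3182548433086460/18957877029) = -18957877029/3182548433086460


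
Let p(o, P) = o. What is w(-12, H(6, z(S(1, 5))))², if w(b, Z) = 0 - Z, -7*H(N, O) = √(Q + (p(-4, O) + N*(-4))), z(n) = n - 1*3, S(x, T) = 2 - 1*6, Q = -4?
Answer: -32/49 ≈ -0.65306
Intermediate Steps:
S(x, T) = -4 (S(x, T) = 2 - 6 = -4)
z(n) = -3 + n (z(n) = n - 3 = -3 + n)
H(N, O) = -√(-8 - 4*N)/7 (H(N, O) = -√(-4 + (-4 + N*(-4)))/7 = -√(-4 + (-4 - 4*N))/7 = -√(-8 - 4*N)/7)
w(b, Z) = -Z
w(-12, H(6, z(S(1, 5))))² = (-(-2)*√(-2 - 1*6)/7)² = (-(-2)*√(-2 - 6)/7)² = (-(-2)*√(-8)/7)² = (-(-2)*2*I*√2/7)² = (-(-4)*I*√2/7)² = (4*I*√2/7)² = -32/49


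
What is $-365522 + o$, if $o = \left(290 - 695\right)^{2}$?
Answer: $-201497$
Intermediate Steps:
$o = 164025$ ($o = \left(-405\right)^{2} = 164025$)
$-365522 + o = -365522 + 164025 = -201497$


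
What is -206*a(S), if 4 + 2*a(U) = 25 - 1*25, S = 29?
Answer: 412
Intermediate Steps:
a(U) = -2 (a(U) = -2 + (25 - 1*25)/2 = -2 + (25 - 25)/2 = -2 + (½)*0 = -2 + 0 = -2)
-206*a(S) = -206*(-2) = 412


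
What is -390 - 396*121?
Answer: -48306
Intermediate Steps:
-390 - 396*121 = -390 - 47916 = -48306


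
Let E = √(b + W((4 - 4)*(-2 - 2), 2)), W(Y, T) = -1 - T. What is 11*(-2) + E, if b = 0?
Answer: -22 + I*√3 ≈ -22.0 + 1.732*I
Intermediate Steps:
E = I*√3 (E = √(0 + (-1 - 1*2)) = √(0 + (-1 - 2)) = √(0 - 3) = √(-3) = I*√3 ≈ 1.732*I)
11*(-2) + E = 11*(-2) + I*√3 = -22 + I*√3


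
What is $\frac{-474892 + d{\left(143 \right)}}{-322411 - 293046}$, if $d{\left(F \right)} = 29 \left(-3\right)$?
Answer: $\frac{474979}{615457} \approx 0.77175$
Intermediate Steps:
$d{\left(F \right)} = -87$
$\frac{-474892 + d{\left(143 \right)}}{-322411 - 293046} = \frac{-474892 - 87}{-322411 - 293046} = - \frac{474979}{-615457} = \left(-474979\right) \left(- \frac{1}{615457}\right) = \frac{474979}{615457}$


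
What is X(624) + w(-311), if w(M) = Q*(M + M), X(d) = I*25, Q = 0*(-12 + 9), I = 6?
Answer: 150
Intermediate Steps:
Q = 0 (Q = 0*(-3) = 0)
X(d) = 150 (X(d) = 6*25 = 150)
w(M) = 0 (w(M) = 0*(M + M) = 0*(2*M) = 0)
X(624) + w(-311) = 150 + 0 = 150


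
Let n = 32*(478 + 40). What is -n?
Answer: -16576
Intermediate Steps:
n = 16576 (n = 32*518 = 16576)
-n = -1*16576 = -16576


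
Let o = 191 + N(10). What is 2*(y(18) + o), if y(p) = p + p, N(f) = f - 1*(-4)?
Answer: 482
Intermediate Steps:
N(f) = 4 + f (N(f) = f + 4 = 4 + f)
o = 205 (o = 191 + (4 + 10) = 191 + 14 = 205)
y(p) = 2*p
2*(y(18) + o) = 2*(2*18 + 205) = 2*(36 + 205) = 2*241 = 482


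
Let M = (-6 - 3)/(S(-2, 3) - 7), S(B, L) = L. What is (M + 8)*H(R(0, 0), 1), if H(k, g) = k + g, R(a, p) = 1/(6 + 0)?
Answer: 287/24 ≈ 11.958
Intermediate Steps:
R(a, p) = ⅙ (R(a, p) = 1/6 = ⅙)
H(k, g) = g + k
M = 9/4 (M = (-6 - 3)/(3 - 7) = -9/(-4) = -9*(-¼) = 9/4 ≈ 2.2500)
(M + 8)*H(R(0, 0), 1) = (9/4 + 8)*(1 + ⅙) = (41/4)*(7/6) = 287/24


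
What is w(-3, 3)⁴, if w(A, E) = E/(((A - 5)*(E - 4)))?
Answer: 81/4096 ≈ 0.019775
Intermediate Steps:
w(A, E) = E/((-5 + A)*(-4 + E)) (w(A, E) = E/(((-5 + A)*(-4 + E))) = E*(1/((-5 + A)*(-4 + E))) = E/((-5 + A)*(-4 + E)))
w(-3, 3)⁴ = (3/(20 - 5*3 - 4*(-3) - 3*3))⁴ = (3/(20 - 15 + 12 - 9))⁴ = (3/8)⁴ = 81/4096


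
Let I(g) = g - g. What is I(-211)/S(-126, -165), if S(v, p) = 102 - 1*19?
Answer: 0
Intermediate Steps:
S(v, p) = 83 (S(v, p) = 102 - 19 = 83)
I(g) = 0
I(-211)/S(-126, -165) = 0/83 = 0*(1/83) = 0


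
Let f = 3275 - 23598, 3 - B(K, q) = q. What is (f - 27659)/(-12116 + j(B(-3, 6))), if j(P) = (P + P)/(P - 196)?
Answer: 4774209/1205539 ≈ 3.9602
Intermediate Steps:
B(K, q) = 3 - q
f = -20323
j(P) = 2*P/(-196 + P) (j(P) = (2*P)/(-196 + P) = 2*P/(-196 + P))
(f - 27659)/(-12116 + j(B(-3, 6))) = (-20323 - 27659)/(-12116 + 2*(3 - 1*6)/(-196 + (3 - 1*6))) = -47982/(-12116 + 2*(3 - 6)/(-196 + (3 - 6))) = -47982/(-12116 + 2*(-3)/(-196 - 3)) = -47982/(-12116 + 2*(-3)/(-199)) = -47982/(-12116 + 2*(-3)*(-1/199)) = -47982/(-12116 + 6/199) = -47982/(-2411078/199) = -47982*(-199/2411078) = 4774209/1205539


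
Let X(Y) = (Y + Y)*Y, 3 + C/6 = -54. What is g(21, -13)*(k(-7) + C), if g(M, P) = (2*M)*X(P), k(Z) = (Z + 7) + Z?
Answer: -4954404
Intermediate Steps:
C = -342 (C = -18 + 6*(-54) = -18 - 324 = -342)
X(Y) = 2*Y² (X(Y) = (2*Y)*Y = 2*Y²)
k(Z) = 7 + 2*Z (k(Z) = (7 + Z) + Z = 7 + 2*Z)
g(M, P) = 4*M*P² (g(M, P) = (2*M)*(2*P²) = 4*M*P²)
g(21, -13)*(k(-7) + C) = (4*21*(-13)²)*((7 + 2*(-7)) - 342) = (4*21*169)*((7 - 14) - 342) = 14196*(-7 - 342) = 14196*(-349) = -4954404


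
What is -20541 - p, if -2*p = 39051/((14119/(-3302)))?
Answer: -354491580/14119 ≈ -25107.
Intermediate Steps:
p = 64473201/14119 (p = -39051/(2*(14119/(-3302))) = -39051/(2*(14119*(-1/3302))) = -39051/(2*(-14119/3302)) = -39051*(-3302)/(2*14119) = -½*(-128946402/14119) = 64473201/14119 ≈ 4566.4)
-20541 - p = -20541 - 1*64473201/14119 = -20541 - 64473201/14119 = -354491580/14119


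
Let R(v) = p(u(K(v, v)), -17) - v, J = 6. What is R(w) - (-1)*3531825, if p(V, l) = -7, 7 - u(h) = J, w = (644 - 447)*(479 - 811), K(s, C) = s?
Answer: 3597222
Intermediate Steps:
w = -65404 (w = 197*(-332) = -65404)
u(h) = 1 (u(h) = 7 - 1*6 = 7 - 6 = 1)
R(v) = -7 - v
R(w) - (-1)*3531825 = (-7 - 1*(-65404)) - (-1)*3531825 = (-7 + 65404) - 1*(-3531825) = 65397 + 3531825 = 3597222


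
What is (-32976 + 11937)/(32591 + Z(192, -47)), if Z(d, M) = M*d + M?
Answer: -7013/7840 ≈ -0.89452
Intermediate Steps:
Z(d, M) = M + M*d
(-32976 + 11937)/(32591 + Z(192, -47)) = (-32976 + 11937)/(32591 - 47*(1 + 192)) = -21039/(32591 - 47*193) = -21039/(32591 - 9071) = -21039/23520 = -21039*1/23520 = -7013/7840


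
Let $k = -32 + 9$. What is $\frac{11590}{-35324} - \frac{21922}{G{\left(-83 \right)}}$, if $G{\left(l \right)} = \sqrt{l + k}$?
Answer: $- \frac{5795}{17662} + \frac{10961 i \sqrt{106}}{53} \approx -0.32811 + 2129.3 i$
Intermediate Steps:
$k = -23$
$G{\left(l \right)} = \sqrt{-23 + l}$ ($G{\left(l \right)} = \sqrt{l - 23} = \sqrt{-23 + l}$)
$\frac{11590}{-35324} - \frac{21922}{G{\left(-83 \right)}} = \frac{11590}{-35324} - \frac{21922}{\sqrt{-23 - 83}} = 11590 \left(- \frac{1}{35324}\right) - \frac{21922}{\sqrt{-106}} = - \frac{5795}{17662} - \frac{21922}{i \sqrt{106}} = - \frac{5795}{17662} - 21922 \left(- \frac{i \sqrt{106}}{106}\right) = - \frac{5795}{17662} + \frac{10961 i \sqrt{106}}{53}$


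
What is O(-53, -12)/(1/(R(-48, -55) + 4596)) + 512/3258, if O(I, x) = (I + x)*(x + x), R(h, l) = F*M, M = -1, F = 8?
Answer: 11659209376/1629 ≈ 7.1573e+6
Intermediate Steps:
R(h, l) = -8 (R(h, l) = 8*(-1) = -8)
O(I, x) = 2*x*(I + x) (O(I, x) = (I + x)*(2*x) = 2*x*(I + x))
O(-53, -12)/(1/(R(-48, -55) + 4596)) + 512/3258 = (2*(-12)*(-53 - 12))/(1/(-8 + 4596)) + 512/3258 = (2*(-12)*(-65))/(1/4588) + 512*(1/3258) = 1560/(1/4588) + 256/1629 = 1560*4588 + 256/1629 = 7157280 + 256/1629 = 11659209376/1629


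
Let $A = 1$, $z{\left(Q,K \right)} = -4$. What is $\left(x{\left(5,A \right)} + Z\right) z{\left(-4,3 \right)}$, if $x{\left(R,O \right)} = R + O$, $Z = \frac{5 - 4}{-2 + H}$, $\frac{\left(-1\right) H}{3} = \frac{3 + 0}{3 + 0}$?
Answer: $- \frac{116}{5} \approx -23.2$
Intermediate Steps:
$H = -3$ ($H = - 3 \frac{3 + 0}{3 + 0} = - 3 \cdot \frac{3}{3} = - 3 \cdot 3 \cdot \frac{1}{3} = \left(-3\right) 1 = -3$)
$Z = - \frac{1}{5}$ ($Z = \frac{5 - 4}{-2 - 3} = 1 \frac{1}{-5} = 1 \left(- \frac{1}{5}\right) = - \frac{1}{5} \approx -0.2$)
$x{\left(R,O \right)} = O + R$
$\left(x{\left(5,A \right)} + Z\right) z{\left(-4,3 \right)} = \left(\left(1 + 5\right) - \frac{1}{5}\right) \left(-4\right) = \left(6 - \frac{1}{5}\right) \left(-4\right) = \frac{29}{5} \left(-4\right) = - \frac{116}{5}$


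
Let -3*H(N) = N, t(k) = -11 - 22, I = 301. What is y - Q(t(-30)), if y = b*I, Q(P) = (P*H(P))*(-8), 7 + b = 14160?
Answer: 4257149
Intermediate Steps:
t(k) = -33
H(N) = -N/3
b = 14153 (b = -7 + 14160 = 14153)
Q(P) = 8*P**2/3 (Q(P) = (P*(-P/3))*(-8) = -P**2/3*(-8) = 8*P**2/3)
y = 4260053 (y = 14153*301 = 4260053)
y - Q(t(-30)) = 4260053 - 8*(-33)**2/3 = 4260053 - 8*1089/3 = 4260053 - 1*2904 = 4260053 - 2904 = 4257149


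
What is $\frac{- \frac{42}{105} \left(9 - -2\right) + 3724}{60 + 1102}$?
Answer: $\frac{9299}{2905} \approx 3.201$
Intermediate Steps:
$\frac{- \frac{42}{105} \left(9 - -2\right) + 3724}{60 + 1102} = \frac{\left(-42\right) \frac{1}{105} \left(9 + 2\right) + 3724}{1162} = \left(\left(- \frac{2}{5}\right) 11 + 3724\right) \frac{1}{1162} = \left(- \frac{22}{5} + 3724\right) \frac{1}{1162} = \frac{18598}{5} \cdot \frac{1}{1162} = \frac{9299}{2905}$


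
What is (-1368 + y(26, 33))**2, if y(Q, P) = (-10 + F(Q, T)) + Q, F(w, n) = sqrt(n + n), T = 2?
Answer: 1822500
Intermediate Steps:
F(w, n) = sqrt(2)*sqrt(n) (F(w, n) = sqrt(2*n) = sqrt(2)*sqrt(n))
y(Q, P) = -8 + Q (y(Q, P) = (-10 + sqrt(2)*sqrt(2)) + Q = (-10 + 2) + Q = -8 + Q)
(-1368 + y(26, 33))**2 = (-1368 + (-8 + 26))**2 = (-1368 + 18)**2 = (-1350)**2 = 1822500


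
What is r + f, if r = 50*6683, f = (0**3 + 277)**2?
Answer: 410879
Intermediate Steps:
f = 76729 (f = (0 + 277)**2 = 277**2 = 76729)
r = 334150
r + f = 334150 + 76729 = 410879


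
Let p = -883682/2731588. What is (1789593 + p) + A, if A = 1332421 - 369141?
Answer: 3759856984321/1365794 ≈ 2.7529e+6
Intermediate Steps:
A = 963280
p = -441841/1365794 (p = -883682*1/2731588 = -441841/1365794 ≈ -0.32350)
(1789593 + p) + A = (1789593 - 441841/1365794) + 963280 = 2444214940001/1365794 + 963280 = 3759856984321/1365794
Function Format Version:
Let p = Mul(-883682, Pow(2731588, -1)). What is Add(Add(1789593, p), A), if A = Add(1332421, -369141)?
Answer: Rational(3759856984321, 1365794) ≈ 2.7529e+6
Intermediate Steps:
A = 963280
p = Rational(-441841, 1365794) (p = Mul(-883682, Rational(1, 2731588)) = Rational(-441841, 1365794) ≈ -0.32350)
Add(Add(1789593, p), A) = Add(Add(1789593, Rational(-441841, 1365794)), 963280) = Add(Rational(2444214940001, 1365794), 963280) = Rational(3759856984321, 1365794)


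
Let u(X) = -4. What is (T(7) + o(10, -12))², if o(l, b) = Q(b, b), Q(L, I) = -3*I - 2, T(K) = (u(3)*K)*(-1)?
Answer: 3844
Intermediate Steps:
T(K) = 4*K (T(K) = -4*K*(-1) = 4*K)
Q(L, I) = -2 - 3*I
o(l, b) = -2 - 3*b
(T(7) + o(10, -12))² = (4*7 + (-2 - 3*(-12)))² = (28 + (-2 + 36))² = (28 + 34)² = 62² = 3844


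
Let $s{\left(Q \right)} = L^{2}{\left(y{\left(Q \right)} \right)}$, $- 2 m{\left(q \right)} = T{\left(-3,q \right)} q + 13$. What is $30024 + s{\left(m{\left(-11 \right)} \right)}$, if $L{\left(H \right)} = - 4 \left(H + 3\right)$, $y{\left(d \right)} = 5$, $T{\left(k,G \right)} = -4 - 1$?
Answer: $31048$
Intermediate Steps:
$T{\left(k,G \right)} = -5$
$L{\left(H \right)} = -12 - 4 H$ ($L{\left(H \right)} = - 4 \left(3 + H\right) = -12 - 4 H$)
$m{\left(q \right)} = - \frac{13}{2} + \frac{5 q}{2}$ ($m{\left(q \right)} = - \frac{- 5 q + 13}{2} = - \frac{13 - 5 q}{2} = - \frac{13}{2} + \frac{5 q}{2}$)
$s{\left(Q \right)} = 1024$ ($s{\left(Q \right)} = \left(-12 - 20\right)^{2} = \left(-32\right)^{2} = 1024$)
$30024 + s{\left(m{\left(-11 \right)} \right)} = 30024 + 1024 = 31048$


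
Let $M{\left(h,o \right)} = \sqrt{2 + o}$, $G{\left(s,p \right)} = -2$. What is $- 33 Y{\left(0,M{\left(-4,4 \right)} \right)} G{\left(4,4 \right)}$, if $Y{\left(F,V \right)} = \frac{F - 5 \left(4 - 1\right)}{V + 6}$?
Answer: $-198 + 33 \sqrt{6} \approx -117.17$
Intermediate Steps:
$Y{\left(F,V \right)} = \frac{-15 + F}{6 + V}$ ($Y{\left(F,V \right)} = \frac{F - 15}{6 + V} = \frac{-15 + F}{6 + V}$)
$- 33 Y{\left(0,M{\left(-4,4 \right)} \right)} G{\left(4,4 \right)} = - 33 \frac{-15 + 0}{6 + \sqrt{2 + 4}} \left(-2\right) = - 33 \frac{1}{6 + \sqrt{6}} \left(-15\right) \left(-2\right) = - 33 \left(- \frac{15}{6 + \sqrt{6}}\right) \left(-2\right) = \frac{495}{6 + \sqrt{6}} \left(-2\right) = - \frac{990}{6 + \sqrt{6}}$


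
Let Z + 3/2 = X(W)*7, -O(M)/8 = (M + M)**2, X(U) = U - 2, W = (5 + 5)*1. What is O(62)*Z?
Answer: -6703936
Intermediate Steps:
W = 10 (W = 10*1 = 10)
X(U) = -2 + U
O(M) = -32*M**2 (O(M) = -8*(M + M)**2 = -8*4*M**2 = -32*M**2)
Z = 109/2 (Z = -3/2 + (-2 + 10)*7 = -3/2 + 8*7 = -3/2 + 56 = 109/2 ≈ 54.500)
O(62)*Z = -32*62**2*(109/2) = -32*3844*(109/2) = -123008*109/2 = -6703936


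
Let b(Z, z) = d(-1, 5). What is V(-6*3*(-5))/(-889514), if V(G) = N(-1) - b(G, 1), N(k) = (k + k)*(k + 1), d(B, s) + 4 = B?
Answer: -5/889514 ≈ -5.6210e-6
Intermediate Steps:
d(B, s) = -4 + B
N(k) = 2*k*(1 + k) (N(k) = (2*k)*(1 + k) = 2*k*(1 + k))
b(Z, z) = -5 (b(Z, z) = -4 - 1 = -5)
V(G) = 5 (V(G) = 2*(-1)*(1 - 1) - 1*(-5) = 2*(-1)*0 + 5 = 0 + 5 = 5)
V(-6*3*(-5))/(-889514) = 5/(-889514) = 5*(-1/889514) = -5/889514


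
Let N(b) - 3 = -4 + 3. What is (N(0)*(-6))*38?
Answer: -456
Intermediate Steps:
N(b) = 2 (N(b) = 3 + (-4 + 3) = 3 - 1 = 2)
(N(0)*(-6))*38 = (2*(-6))*38 = -12*38 = -456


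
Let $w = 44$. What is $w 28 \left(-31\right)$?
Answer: $-38192$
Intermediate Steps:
$w 28 \left(-31\right) = 44 \cdot 28 \left(-31\right) = 1232 \left(-31\right) = -38192$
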